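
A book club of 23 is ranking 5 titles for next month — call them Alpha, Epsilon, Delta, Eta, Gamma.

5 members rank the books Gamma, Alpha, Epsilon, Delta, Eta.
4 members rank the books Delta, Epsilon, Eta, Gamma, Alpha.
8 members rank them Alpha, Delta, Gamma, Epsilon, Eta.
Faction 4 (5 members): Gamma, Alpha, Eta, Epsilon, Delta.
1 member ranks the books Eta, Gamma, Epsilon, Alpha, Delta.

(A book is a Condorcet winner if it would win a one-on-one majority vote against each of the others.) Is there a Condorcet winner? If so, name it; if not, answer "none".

none

Pairwise majorities:
Alpha–Epsilon: Alpha 18–5.
Alpha vs Delta: Alpha, 19–4.
Alpha vs Eta: Alpha wins 18–5.
Alpha vs Gamma: Gamma wins 15–8.
Epsilon–Delta: Delta 12–11.
Epsilon–Eta: Epsilon 17–6.
Epsilon vs Gamma: Gamma, 19–4.
Delta–Eta: Delta 17–6.
Delta vs Gamma: Delta wins 12–11.
Eta vs Gamma: Gamma wins 18–5.
No book is unbeaten: Alpha loses to Gamma; Epsilon loses to Alpha; Delta loses to Alpha; Eta loses to Alpha; Gamma loses to Delta. In particular Alpha → Delta → Gamma → Alpha is a majority cycle — no Condorcet winner exists.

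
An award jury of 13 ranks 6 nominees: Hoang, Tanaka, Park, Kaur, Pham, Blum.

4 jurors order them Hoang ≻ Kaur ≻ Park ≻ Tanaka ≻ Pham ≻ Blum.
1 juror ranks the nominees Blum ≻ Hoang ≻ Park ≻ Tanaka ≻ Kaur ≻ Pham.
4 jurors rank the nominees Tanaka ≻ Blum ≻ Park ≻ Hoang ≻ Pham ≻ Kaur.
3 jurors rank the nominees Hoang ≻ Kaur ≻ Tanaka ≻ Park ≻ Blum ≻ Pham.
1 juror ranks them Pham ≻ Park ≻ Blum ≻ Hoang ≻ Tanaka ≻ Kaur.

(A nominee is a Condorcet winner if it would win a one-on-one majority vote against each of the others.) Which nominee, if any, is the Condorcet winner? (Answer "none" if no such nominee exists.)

Pairwise majorities:
Hoang vs Tanaka: Hoang wins 9–4.
Hoang vs Park: Hoang wins 8–5.
Hoang vs Kaur: Hoang wins 13–0.
Hoang vs Pham: Hoang wins 12–1.
Hoang vs Blum: Hoang, 7–6.
Tanaka vs Park: Tanaka wins 7–6.
Tanaka–Kaur: Kaur 7–6.
Tanaka–Pham: Tanaka 12–1.
Tanaka vs Blum: Tanaka, 11–2.
Park vs Kaur: Kaur wins 7–6.
Park–Pham: Park 12–1.
Park vs Blum: Park, 8–5.
Kaur vs Pham: Kaur wins 8–5.
Kaur vs Blum: Kaur wins 7–6.
Pham vs Blum: Blum, 8–5.
Only Hoang has no losses; Hoang is the Condorcet winner.

Hoang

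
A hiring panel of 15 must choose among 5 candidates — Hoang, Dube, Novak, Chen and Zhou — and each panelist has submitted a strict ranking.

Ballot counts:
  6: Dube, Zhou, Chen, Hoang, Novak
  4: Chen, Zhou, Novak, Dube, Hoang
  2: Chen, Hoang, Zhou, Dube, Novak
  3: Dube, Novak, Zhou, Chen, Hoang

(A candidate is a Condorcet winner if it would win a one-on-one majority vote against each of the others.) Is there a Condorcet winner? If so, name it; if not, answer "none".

Head-to-head results (15 committee members):
Hoang vs Dube: Dube, 13–2.
Hoang vs Novak: Hoang wins 8–7.
Hoang vs Chen: Chen wins 15–0.
Hoang vs Zhou: Zhou wins 13–2.
Dube vs Novak: Dube wins 11–4.
Dube vs Chen: Dube wins 9–6.
Dube–Zhou: Dube 9–6.
Novak vs Chen: Chen wins 12–3.
Novak vs Zhou: Zhou, 12–3.
Chen–Zhou: Zhou 9–6.
Dube beats each of Hoang, Novak, Chen, Zhou — Dube is the Condorcet winner.

Dube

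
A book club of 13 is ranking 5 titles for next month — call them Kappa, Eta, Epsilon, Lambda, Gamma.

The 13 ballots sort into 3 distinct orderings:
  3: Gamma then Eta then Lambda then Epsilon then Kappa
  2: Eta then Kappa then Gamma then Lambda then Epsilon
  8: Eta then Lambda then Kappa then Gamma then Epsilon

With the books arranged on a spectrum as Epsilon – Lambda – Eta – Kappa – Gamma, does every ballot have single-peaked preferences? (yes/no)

Axis positions: Epsilon=1, Lambda=2, Eta=3, Kappa=4, Gamma=5.
Group 1: ranking walks positions 5-3-2-1-4; Eta is ranked above Kappa even though Kappa lies between Eta and the peak Gamma on the axis — preferences dip and rise again. Not single-peaked.
Group 2 (peak Eta at position 3): ranking walks positions 3-4-5-2-1, expanding outward from the peak — single-peaked.
Group 3 (peak Eta at position 3): ranking walks positions 3-2-4-5-1, expanding outward from the peak — single-peaked.
Group 1 violates single-peakedness, so the profile is not single-peaked on this axis.

no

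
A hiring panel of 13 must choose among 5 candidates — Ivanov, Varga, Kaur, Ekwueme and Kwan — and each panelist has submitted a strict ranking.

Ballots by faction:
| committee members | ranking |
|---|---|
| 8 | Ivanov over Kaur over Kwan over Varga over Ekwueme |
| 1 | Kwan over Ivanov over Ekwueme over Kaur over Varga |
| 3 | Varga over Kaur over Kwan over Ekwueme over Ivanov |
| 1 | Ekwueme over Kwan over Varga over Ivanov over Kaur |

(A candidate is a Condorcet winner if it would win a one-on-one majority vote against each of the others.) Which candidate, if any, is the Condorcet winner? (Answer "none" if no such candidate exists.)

Ivanov

Head-to-head results (13 committee members):
Ivanov vs Varga: Ivanov wins 9–4.
Ivanov vs Kaur: Ivanov, 10–3.
Ivanov vs Ekwueme: Ivanov wins 9–4.
Ivanov vs Kwan: Ivanov, 8–5.
Varga–Kaur: Kaur 9–4.
Varga–Ekwueme: Varga 11–2.
Varga vs Kwan: Kwan, 10–3.
Kaur vs Ekwueme: Kaur wins 11–2.
Kaur vs Kwan: Kaur wins 11–2.
Ekwueme vs Kwan: Kwan wins 12–1.
Only Ivanov has no losses; Ivanov is the Condorcet winner.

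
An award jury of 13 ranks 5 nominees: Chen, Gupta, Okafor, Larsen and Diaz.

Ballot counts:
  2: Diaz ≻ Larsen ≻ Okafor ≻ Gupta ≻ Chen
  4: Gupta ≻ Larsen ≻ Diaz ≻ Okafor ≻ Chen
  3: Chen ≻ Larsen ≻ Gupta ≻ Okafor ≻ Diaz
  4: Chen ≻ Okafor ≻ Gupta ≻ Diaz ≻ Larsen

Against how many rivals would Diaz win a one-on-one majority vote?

Diaz against each rival (13 jurors):
Diaz vs Chen: Chen, 7–6.
Diaz vs Gupta: Gupta wins 11–2.
Diaz vs Okafor: Okafor wins 7–6.
Diaz vs Larsen: Larsen, 7–6.
Diaz beats no one; loses to Chen, Gupta, Okafor, Larsen — 0 pairwise wins.

0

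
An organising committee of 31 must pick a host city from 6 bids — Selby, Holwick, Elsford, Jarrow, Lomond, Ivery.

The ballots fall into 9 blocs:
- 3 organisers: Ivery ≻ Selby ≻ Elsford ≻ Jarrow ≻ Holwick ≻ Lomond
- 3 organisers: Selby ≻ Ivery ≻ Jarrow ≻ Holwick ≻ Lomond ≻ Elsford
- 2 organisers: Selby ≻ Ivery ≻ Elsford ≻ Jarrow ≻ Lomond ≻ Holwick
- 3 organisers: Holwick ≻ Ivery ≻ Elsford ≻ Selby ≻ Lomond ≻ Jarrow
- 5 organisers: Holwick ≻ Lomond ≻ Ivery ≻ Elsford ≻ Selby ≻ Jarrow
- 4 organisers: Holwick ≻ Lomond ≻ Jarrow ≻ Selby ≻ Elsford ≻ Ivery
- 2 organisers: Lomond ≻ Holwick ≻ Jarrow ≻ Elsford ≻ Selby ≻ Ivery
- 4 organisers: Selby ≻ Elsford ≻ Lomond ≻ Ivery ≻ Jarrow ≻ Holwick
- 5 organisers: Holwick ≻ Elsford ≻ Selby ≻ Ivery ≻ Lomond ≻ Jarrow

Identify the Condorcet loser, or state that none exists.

Head-to-head results (31 organisers):
Selby vs Holwick: Holwick wins 19–12.
Selby vs Elsford: Selby is ranked higher on 3+3+2+4+4 = 16 ballots, Elsford on 15. Selby wins 16–15.
Selby vs Jarrow: Selby, 25–6.
Selby vs Lomond: Selby is ranked higher on 3+3+2+3+4+5 = 20 ballots, Lomond on 11. Selby wins 20–11.
Selby vs Ivery: 20 to 11, Selby.
Holwick vs Elsford: Holwick, 22–9.
Holwick vs Jarrow: Holwick, 19–12.
Holwick–Lomond: Holwick 23–8.
Holwick vs Ivery: Holwick is ranked higher on 3+5+4+2+5 = 19 ballots, Ivery on 12. Holwick wins 19–12.
Elsford vs Jarrow: Elsford wins 22–9.
Elsford vs Lomond: Elsford preferred on 3+2+3+4+5 = 17 ballots; Elsford wins 17–14.
Elsford vs Ivery: Elsford is ranked higher on 4+2+4+5 = 15 ballots, Ivery on 16. Ivery wins 16–15.
Jarrow vs Lomond: Lomond wins 23–8.
Jarrow vs Ivery: 6 to 25, Ivery.
Lomond vs Ivery: Lomond is ranked higher on 5+4+2+4 = 15 ballots, Ivery on 16. Ivery wins 16–15.
Jarrow loses to every other city — it is the Condorcet loser.

Jarrow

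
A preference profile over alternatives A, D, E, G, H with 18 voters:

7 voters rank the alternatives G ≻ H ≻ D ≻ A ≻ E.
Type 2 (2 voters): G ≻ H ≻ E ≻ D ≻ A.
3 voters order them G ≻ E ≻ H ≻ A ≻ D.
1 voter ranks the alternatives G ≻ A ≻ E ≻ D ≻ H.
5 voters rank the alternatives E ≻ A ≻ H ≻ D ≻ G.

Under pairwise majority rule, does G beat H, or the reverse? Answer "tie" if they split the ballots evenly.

G

Ballots ranking G above H: 7 + 2 + 3 + 1 = 13.
Ballots ranking H above G: 18 − 13 = 5.
G wins the head-to-head 13–5.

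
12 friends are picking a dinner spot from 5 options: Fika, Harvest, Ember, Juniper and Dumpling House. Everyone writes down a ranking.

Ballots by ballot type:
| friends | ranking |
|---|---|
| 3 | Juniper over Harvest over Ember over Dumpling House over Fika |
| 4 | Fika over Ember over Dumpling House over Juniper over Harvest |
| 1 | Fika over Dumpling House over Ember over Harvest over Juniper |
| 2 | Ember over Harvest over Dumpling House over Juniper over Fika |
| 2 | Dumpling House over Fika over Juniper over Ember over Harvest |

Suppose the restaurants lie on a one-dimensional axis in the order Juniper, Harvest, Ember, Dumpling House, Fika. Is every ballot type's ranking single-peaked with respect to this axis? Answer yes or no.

Axis positions: Juniper=1, Harvest=2, Ember=3, Dumpling House=4, Fika=5.
Ballot type 1 (peak Juniper at position 1): ranking walks positions 1-2-3-4-5, expanding outward from the peak — single-peaked.
Ballot type 2: ranking walks positions 5-3-4-1-2; Ember is ranked above Dumpling House even though Dumpling House lies between Ember and the peak Fika on the axis — preferences dip and rise again. Not single-peaked.
Ballot type 3 (peak Fika at position 5): ranking walks positions 5-4-3-2-1, expanding outward from the peak — single-peaked.
Ballot type 4 (peak Ember at position 3): ranking walks positions 3-2-4-1-5, expanding outward from the peak — single-peaked.
Ballot type 5: ranking walks positions 4-5-1-3-2; Juniper is ranked above Ember even though Ember lies between Juniper and the peak Dumpling House on the axis — preferences dip and rise again. Not single-peaked.
Ballot type 2 violates single-peakedness, so the profile is not single-peaked on this axis.

no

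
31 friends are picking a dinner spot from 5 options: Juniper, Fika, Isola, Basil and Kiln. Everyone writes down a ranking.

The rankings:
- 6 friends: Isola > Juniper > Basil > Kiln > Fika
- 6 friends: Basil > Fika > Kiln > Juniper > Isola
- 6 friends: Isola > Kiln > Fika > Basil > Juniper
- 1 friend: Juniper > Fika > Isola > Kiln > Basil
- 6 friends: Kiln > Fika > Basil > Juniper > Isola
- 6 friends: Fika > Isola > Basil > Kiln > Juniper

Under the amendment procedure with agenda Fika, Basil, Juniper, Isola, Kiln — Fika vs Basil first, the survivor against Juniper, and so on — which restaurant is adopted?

Kiln

Round 1: Fika vs Basil — 19–12, Fika advances.
Round 2: Fika vs Juniper — 24–7, Fika advances.
Round 3: Fika vs Isola — 19–12, Fika advances.
Round 4: Fika vs Kiln — 13–18, Kiln advances.
The agenda winner is Kiln.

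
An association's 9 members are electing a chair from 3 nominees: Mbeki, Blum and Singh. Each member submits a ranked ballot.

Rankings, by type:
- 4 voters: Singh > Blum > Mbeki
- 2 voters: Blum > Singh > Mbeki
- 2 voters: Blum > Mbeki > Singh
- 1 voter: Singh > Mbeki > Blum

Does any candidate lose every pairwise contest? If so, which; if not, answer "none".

Mbeki

Pairwise majorities:
Mbeki vs Blum: Blum, 8–1.
Mbeki vs Singh: Mbeki is ranked higher on 2 ballots, Singh on 7. Singh wins 7–2.
Blum vs Singh: Blum is ranked higher on 2+2 = 4 ballots, Singh on 5. Singh wins 5–4.
Mbeki is beaten in every head-to-head and is the Condorcet loser.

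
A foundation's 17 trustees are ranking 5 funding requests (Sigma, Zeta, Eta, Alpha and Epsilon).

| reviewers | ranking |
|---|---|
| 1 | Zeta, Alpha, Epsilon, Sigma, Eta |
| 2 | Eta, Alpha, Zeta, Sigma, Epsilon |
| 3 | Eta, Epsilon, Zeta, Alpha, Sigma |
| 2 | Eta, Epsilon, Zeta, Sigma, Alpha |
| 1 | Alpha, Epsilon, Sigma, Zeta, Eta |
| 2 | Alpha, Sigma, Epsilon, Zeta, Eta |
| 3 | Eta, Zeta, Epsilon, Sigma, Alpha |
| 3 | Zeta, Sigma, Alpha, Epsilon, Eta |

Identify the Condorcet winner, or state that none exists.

Eta

Check each pair by majority over 17 ballots:
Sigma vs Zeta: 1+2 = 3 for Sigma, 14 for Zeta — Zeta by 14–3.
Sigma vs Eta: Sigma is ranked higher on 1+1+2+3 = 7 ballots, Eta on 10. Eta wins 10–7.
Sigma vs Alpha: 2+3+3 = 8 for Sigma, 9 for Alpha — Alpha by 9–8.
Sigma vs Epsilon: Sigma preferred on 2+2+3 = 7 ballots; Epsilon wins 10–7.
Zeta vs Eta: 7 to 10, Eta.
Zeta vs Alpha: Zeta is ranked higher on 1+3+2+3+3 = 12 ballots, Alpha on 5. Zeta wins 12–5.
Zeta vs Epsilon: Zeta is ranked higher on 1+2+3+3 = 9 ballots, Epsilon on 8. Zeta wins 9–8.
Eta vs Alpha: Eta is ranked higher on 2+3+2+3 = 10 ballots, Alpha on 7. Eta wins 10–7.
Eta vs Epsilon: Eta is ranked higher on 2+3+2+3 = 10 ballots, Epsilon on 7. Eta wins 10–7.
Alpha vs Epsilon: 1+2+1+2+3 = 9 for Alpha, 8 for Epsilon — Alpha by 9–8.
Eta beats each of Sigma, Zeta, Alpha, Epsilon — Eta is the Condorcet winner.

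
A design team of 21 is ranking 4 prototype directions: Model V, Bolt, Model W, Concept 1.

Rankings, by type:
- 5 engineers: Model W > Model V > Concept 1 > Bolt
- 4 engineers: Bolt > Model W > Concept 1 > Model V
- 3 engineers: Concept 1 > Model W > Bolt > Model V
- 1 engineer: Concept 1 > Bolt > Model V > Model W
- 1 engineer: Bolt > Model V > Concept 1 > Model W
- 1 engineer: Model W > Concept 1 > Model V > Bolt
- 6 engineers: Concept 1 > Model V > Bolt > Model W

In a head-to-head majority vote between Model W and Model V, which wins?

Ballots ranking Model W above Model V: 5 + 4 + 3 + 1 = 13.
Ballots ranking Model V above Model W: 21 − 13 = 8.
Model W wins the head-to-head 13–8.

Model W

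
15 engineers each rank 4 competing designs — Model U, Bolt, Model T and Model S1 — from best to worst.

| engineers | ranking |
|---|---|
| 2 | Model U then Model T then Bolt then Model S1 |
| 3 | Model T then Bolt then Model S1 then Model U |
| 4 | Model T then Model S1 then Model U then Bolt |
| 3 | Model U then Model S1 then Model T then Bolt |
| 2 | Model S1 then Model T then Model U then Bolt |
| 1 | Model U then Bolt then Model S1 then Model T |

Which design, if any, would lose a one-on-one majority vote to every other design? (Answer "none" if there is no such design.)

Pairwise majorities:
Model U vs Bolt: Model U is ranked higher on 2+4+3+2+1 = 12 ballots, Bolt on 3. Model U wins 12–3.
Model U vs Model T: 6 to 9, Model T.
Model U vs Model S1: Model S1, 9–6.
Bolt vs Model T: Model T, 14–1.
Bolt–Model S1: Model S1 9–6.
Model T vs Model S1: 9 to 6, Model T.
Only Bolt has no wins; Bolt is the Condorcet loser.

Bolt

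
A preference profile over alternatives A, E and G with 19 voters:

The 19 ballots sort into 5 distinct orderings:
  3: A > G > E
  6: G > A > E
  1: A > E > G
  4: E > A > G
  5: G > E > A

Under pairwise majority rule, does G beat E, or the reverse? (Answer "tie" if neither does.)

Ballots ranking G above E: 3 + 6 + 5 = 14.
Ballots ranking E above G: 19 − 14 = 5.
G wins the head-to-head 14–5.

G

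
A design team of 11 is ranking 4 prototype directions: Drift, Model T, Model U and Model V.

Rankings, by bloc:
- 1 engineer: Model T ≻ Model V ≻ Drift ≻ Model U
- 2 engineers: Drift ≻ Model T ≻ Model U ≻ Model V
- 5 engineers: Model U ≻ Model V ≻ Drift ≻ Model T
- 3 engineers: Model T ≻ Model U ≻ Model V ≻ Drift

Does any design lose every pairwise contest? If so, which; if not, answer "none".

none

Pairwise majorities:
Drift vs Model T: 2+5 = 7 for Drift, 4 for Model T — Drift by 7–4.
Drift vs Model U: 3 to 8, Model U.
Drift vs Model V: Drift is ranked higher on 2 ballots, Model V on 9. Model V wins 9–2.
Model T vs Model U: Model T preferred on 1+2+3 = 6 ballots; Model T wins 6–5.
Model T vs Model V: Model T wins 6–5.
Model U vs Model V: Model U wins 10–1.
No design is winless: Drift beats Model T; Model T beats Model U; Model U beats Drift; Model V beats Drift. There is no Condorcet loser.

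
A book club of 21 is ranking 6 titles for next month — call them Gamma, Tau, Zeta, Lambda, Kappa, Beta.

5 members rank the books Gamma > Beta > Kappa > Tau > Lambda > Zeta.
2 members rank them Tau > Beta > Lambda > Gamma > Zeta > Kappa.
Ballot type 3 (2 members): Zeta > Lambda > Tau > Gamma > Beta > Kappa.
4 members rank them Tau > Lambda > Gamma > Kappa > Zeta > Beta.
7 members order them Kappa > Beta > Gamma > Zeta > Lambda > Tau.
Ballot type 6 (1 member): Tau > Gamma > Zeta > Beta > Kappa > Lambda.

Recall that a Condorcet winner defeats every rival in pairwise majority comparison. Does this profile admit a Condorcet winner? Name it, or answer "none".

Pairwise majorities:
Gamma vs Tau: 12 to 9, Gamma.
Gamma vs Zeta: 5+2+4+7+1 = 19 for Gamma, 2 for Zeta — Gamma by 19–2.
Gamma vs Lambda: 13 to 8, Gamma.
Gamma–Kappa: Gamma 14–7.
Gamma vs Beta: Gamma is ranked higher on 5+2+4+1 = 12 ballots, Beta on 9. Gamma wins 12–9.
Tau vs Zeta: 5+2+4+1 = 12 for Tau, 9 for Zeta — Tau by 12–9.
Tau vs Lambda: 5+2+4+1 = 12 for Tau, 9 for Lambda — Tau by 12–9.
Tau–Kappa: Kappa 12–9.
Tau vs Beta: Beta wins 12–9.
Zeta vs Lambda: Lambda wins 11–10.
Zeta vs Kappa: 2+2+1 = 5 for Zeta, 16 for Kappa — Kappa by 16–5.
Zeta vs Beta: Beta wins 14–7.
Lambda–Kappa: Kappa 13–8.
Lambda–Beta: Beta 15–6.
Kappa vs Beta: Kappa preferred on 4+7 = 11 ballots; Kappa wins 11–10.
Gamma defeats every rival head-to-head and is the Condorcet winner.

Gamma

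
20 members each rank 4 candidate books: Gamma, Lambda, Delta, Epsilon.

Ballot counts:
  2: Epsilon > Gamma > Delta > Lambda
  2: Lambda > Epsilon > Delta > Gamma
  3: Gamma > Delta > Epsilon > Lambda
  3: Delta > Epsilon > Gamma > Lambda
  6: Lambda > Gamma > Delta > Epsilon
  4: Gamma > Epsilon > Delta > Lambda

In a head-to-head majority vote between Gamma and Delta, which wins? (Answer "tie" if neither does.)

Ballots ranking Gamma above Delta: 2 + 3 + 6 + 4 = 15.
Ballots ranking Delta above Gamma: 20 − 15 = 5.
Gamma wins the head-to-head 15–5.

Gamma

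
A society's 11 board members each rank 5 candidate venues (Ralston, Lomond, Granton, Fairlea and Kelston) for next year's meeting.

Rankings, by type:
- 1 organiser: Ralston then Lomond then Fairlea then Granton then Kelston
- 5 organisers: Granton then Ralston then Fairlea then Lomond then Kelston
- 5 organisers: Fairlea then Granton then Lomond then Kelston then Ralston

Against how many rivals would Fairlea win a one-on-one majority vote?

Fairlea against each rival (11 organisers):
Fairlea vs Ralston: Ralston, 6–5.
Fairlea vs Lomond: Fairlea is ranked higher on 5+5 = 10 ballots, Lomond on 1. Fairlea wins 10–1.
Fairlea vs Granton: 6 to 5, Fairlea.
Fairlea vs Kelston: 1+5+5 = 11 for Fairlea, 0 for Kelston — Fairlea by 11–0.
Fairlea beats Lomond, Granton, Kelston; loses to Ralston — 3 pairwise wins.

3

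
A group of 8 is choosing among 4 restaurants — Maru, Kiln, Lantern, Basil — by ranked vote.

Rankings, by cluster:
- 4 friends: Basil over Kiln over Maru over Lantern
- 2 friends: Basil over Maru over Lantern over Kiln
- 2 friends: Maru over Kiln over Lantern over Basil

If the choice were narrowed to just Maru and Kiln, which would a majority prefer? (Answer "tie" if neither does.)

Ballots ranking Maru above Kiln: 2 + 2 = 4.
Ballots ranking Kiln above Maru: 8 − 4 = 4.
4–4: the pair ties.

tie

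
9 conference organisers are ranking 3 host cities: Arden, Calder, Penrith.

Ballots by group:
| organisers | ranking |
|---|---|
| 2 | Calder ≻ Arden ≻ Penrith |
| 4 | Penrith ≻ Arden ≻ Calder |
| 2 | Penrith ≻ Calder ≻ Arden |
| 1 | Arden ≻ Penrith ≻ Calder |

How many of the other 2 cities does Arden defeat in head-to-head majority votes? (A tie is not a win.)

Arden against each rival (9 organisers):
Arden vs Calder: Arden, 5–4.
Arden vs Penrith: 3 to 6, Penrith.
Arden beats Calder; loses to Penrith — 1 pairwise win.

1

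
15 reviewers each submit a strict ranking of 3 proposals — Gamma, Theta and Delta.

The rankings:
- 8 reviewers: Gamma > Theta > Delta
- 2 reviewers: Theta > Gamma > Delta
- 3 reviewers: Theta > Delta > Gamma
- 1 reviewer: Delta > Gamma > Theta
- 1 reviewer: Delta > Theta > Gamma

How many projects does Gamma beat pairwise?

2

Gamma against each rival (15 reviewers):
Gamma vs Theta: 9 to 6, Gamma.
Gamma vs Delta: 8+2 = 10 for Gamma, 5 for Delta — Gamma by 10–5.
Gamma beats Theta, Delta — 2 pairwise wins.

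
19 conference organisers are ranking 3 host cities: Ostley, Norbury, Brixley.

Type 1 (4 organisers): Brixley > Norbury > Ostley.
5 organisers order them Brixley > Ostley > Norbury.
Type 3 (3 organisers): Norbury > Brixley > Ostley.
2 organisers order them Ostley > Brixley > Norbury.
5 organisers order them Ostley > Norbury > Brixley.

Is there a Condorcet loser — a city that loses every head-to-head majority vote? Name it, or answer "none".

Pairwise majorities:
Ostley–Norbury: Ostley 12–7.
Ostley vs Brixley: Brixley wins 12–7.
Norbury vs Brixley: 3+5 = 8 for Norbury, 11 for Brixley — Brixley by 11–8.
Norbury is beaten in every head-to-head and is the Condorcet loser.

Norbury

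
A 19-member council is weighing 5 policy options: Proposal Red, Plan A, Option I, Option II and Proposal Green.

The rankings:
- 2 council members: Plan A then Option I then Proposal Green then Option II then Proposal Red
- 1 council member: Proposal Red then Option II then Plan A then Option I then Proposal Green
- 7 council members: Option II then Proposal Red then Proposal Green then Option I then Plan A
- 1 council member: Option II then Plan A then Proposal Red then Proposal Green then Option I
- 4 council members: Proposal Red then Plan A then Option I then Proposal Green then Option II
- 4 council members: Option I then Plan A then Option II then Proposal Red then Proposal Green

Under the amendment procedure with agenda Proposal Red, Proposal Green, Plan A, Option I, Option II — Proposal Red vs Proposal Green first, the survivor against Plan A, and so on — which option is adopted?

Option II

Round 1: Proposal Red vs Proposal Green — 17–2, Proposal Red advances.
Round 2: Proposal Red vs Plan A — 12–7, Proposal Red advances.
Round 3: Proposal Red vs Option I — 13–6, Proposal Red advances.
Round 4: Proposal Red vs Option II — 5–14, Option II advances.
Option II survives the agenda.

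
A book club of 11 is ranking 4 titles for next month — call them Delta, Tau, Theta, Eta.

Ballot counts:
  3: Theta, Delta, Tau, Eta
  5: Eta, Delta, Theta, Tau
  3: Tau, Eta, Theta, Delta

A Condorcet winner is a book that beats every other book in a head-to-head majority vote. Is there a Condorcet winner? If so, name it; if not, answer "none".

Check each pair by majority over 11 ballots:
Delta vs Tau: Delta, 8–3.
Delta–Theta: Theta 6–5.
Delta vs Eta: Delta is ranked higher on 3 ballots, Eta on 8. Eta wins 8–3.
Tau–Theta: Theta 8–3.
Tau vs Eta: Tau, 6–5.
Theta vs Eta: Eta, 8–3.
No book is unbeaten: Delta loses to Theta; Tau loses to Delta; Theta loses to Eta; Eta loses to Tau. In particular Delta beats Tau beats Eta beats Delta is a majority cycle — no Condorcet winner exists.

none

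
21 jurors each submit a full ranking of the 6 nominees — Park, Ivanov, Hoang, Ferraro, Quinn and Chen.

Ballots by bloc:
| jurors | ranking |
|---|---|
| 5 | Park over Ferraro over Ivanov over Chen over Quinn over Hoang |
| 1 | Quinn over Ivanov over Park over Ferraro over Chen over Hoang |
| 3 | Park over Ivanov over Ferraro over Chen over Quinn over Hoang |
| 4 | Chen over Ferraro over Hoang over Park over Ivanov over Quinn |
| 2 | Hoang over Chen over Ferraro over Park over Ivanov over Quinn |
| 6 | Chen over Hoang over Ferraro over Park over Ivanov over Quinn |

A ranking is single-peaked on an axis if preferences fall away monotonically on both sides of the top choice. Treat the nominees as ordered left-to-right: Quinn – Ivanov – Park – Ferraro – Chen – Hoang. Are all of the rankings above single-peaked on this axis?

Axis positions: Quinn=1, Ivanov=2, Park=3, Ferraro=4, Chen=5, Hoang=6.
Bloc 1 (peak Park at position 3): ranking walks positions 3-4-2-5-1-6, expanding outward from the peak — single-peaked.
Bloc 2 (peak Quinn at position 1): ranking walks positions 1-2-3-4-5-6, expanding outward from the peak — single-peaked.
Bloc 3 (peak Park at position 3): ranking walks positions 3-2-4-5-1-6, expanding outward from the peak — single-peaked.
Bloc 4 (peak Chen at position 5): ranking walks positions 5-4-6-3-2-1, expanding outward from the peak — single-peaked.
Bloc 5 (peak Hoang at position 6): ranking walks positions 6-5-4-3-2-1, expanding outward from the peak — single-peaked.
Bloc 6 (peak Chen at position 5): ranking walks positions 5-6-4-3-2-1, expanding outward from the peak — single-peaked.
Every ranking is single-peaked on this axis.

yes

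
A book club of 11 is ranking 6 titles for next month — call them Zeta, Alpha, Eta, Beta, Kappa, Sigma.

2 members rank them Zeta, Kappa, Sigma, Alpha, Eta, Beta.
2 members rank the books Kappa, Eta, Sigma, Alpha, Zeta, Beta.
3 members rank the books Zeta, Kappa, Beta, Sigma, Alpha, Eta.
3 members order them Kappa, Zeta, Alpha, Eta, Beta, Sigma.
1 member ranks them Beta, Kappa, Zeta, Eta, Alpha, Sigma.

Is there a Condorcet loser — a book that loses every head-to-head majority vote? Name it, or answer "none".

none

Head-to-head results (11 members):
Zeta vs Alpha: 9 to 2, Zeta.
Zeta vs Eta: Zeta wins 9–2.
Zeta vs Beta: Zeta wins 10–1.
Zeta vs Kappa: 5 to 6, Kappa.
Zeta–Sigma: Zeta 9–2.
Alpha vs Eta: Alpha, 8–3.
Alpha vs Beta: Alpha preferred on 2+2+3 = 7 ballots; Alpha wins 7–4.
Alpha vs Kappa: 0 for Alpha, 11 for Kappa — Kappa by 11–0.
Alpha vs Sigma: Sigma wins 7–4.
Eta–Beta: Eta 7–4.
Eta vs Kappa: 0 for Eta, 11 for Kappa — Kappa by 11–0.
Eta vs Sigma: Eta preferred on 2+3+1 = 6 ballots; Eta wins 6–5.
Beta vs Kappa: 1 to 10, Kappa.
Beta vs Sigma: 3+3+1 = 7 for Beta, 4 for Sigma — Beta by 7–4.
Kappa vs Sigma: 11 to 0, Kappa.
Every book wins at least one matchup (Zeta beats Alpha; Alpha beats Eta; Eta beats Beta; Beta beats Sigma; Kappa beats Zeta; Sigma beats Alpha), so there is no Condorcet loser.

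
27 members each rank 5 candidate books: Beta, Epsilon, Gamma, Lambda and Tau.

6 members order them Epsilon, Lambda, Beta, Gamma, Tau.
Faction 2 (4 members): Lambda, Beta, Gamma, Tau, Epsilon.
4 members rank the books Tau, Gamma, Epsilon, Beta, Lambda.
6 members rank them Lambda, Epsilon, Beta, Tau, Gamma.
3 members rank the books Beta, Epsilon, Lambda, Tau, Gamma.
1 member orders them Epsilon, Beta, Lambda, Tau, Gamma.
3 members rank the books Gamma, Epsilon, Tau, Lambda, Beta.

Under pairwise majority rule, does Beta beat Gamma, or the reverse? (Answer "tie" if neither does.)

Ballots ranking Beta above Gamma: 6 + 4 + 6 + 3 + 1 = 20.
Ballots ranking Gamma above Beta: 27 − 20 = 7.
Beta wins the head-to-head 20–7.

Beta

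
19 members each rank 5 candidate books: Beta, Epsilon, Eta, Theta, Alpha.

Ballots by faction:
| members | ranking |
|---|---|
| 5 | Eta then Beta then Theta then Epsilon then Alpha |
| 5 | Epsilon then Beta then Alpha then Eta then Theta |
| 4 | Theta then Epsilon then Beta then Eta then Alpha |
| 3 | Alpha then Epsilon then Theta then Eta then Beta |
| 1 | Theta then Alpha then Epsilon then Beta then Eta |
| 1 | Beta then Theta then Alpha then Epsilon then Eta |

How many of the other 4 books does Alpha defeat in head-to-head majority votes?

1

Alpha against each rival (19 members):
Alpha vs Beta: Beta, 15–4.
Alpha–Epsilon: Epsilon 14–5.
Alpha vs Eta: Alpha is ranked higher on 5+3+1+1 = 10 ballots, Eta on 9. Alpha wins 10–9.
Alpha–Theta: Theta 11–8.
Alpha beats Eta; loses to Beta, Epsilon, Theta — 1 pairwise win.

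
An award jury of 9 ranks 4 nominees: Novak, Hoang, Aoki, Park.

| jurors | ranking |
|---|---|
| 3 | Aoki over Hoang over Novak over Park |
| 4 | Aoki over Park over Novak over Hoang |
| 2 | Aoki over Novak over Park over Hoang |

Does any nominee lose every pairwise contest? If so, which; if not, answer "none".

Hoang

Head-to-head results (9 jurors):
Novak vs Hoang: Novak wins 6–3.
Novak vs Aoki: Aoki, 9–0.
Novak vs Park: Novak is ranked higher on 3+2 = 5 ballots, Park on 4. Novak wins 5–4.
Hoang vs Aoki: Hoang is ranked higher on 0 ballots, Aoki on 9. Aoki wins 9–0.
Hoang vs Park: 3 for Hoang, 6 for Park — Park by 6–3.
Aoki vs Park: Aoki preferred on 3+4+2 = 9 ballots; Aoki wins 9–0.
Only Hoang has no wins; Hoang is the Condorcet loser.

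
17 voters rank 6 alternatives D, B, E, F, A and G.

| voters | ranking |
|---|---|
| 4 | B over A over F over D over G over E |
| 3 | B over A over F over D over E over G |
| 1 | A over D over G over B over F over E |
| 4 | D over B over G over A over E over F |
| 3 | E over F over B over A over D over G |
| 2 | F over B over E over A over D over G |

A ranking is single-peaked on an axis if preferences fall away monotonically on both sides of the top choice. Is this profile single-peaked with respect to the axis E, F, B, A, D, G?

no

Axis positions: E=1, F=2, B=3, A=4, D=5, G=6.
Group 1 (peak B at position 3): ranking walks positions 3-4-2-5-6-1, expanding outward from the peak — single-peaked.
Group 2 (peak B at position 3): ranking walks positions 3-4-2-5-1-6, expanding outward from the peak — single-peaked.
Group 3 (peak A at position 4): ranking walks positions 4-5-6-3-2-1, expanding outward from the peak — single-peaked.
Group 4: ranking walks positions 5-3-6-4-1-2; B is ranked above A even though A lies between B and the peak D on the axis — preferences dip and rise again. Not single-peaked.
Group 5 (peak E at position 1): ranking walks positions 1-2-3-4-5-6, expanding outward from the peak — single-peaked.
Group 6 (peak F at position 2): ranking walks positions 2-3-1-4-5-6, expanding outward from the peak — single-peaked.
Group 4 violates single-peakedness, so the profile is not single-peaked on this axis.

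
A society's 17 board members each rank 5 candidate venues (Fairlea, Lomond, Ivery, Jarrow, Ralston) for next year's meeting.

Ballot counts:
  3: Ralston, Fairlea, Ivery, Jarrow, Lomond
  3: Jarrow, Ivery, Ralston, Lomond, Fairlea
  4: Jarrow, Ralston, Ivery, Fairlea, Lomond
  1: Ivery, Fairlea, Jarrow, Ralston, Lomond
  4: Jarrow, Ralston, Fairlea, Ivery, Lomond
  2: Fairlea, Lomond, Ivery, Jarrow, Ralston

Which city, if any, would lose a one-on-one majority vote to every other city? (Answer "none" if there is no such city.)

Lomond

Head-to-head results (17 organisers):
Fairlea vs Lomond: 3+4+1+4+2 = 14 for Fairlea, 3 for Lomond — Fairlea by 14–3.
Fairlea vs Ivery: Fairlea is ranked higher on 3+4+2 = 9 ballots, Ivery on 8. Fairlea wins 9–8.
Fairlea vs Jarrow: Fairlea preferred on 3+1+2 = 6 ballots; Jarrow wins 11–6.
Fairlea vs Ralston: Ralston, 14–3.
Lomond vs Ivery: Ivery wins 15–2.
Lomond–Jarrow: Jarrow 15–2.
Lomond vs Ralston: Ralston, 15–2.
Ivery vs Jarrow: Jarrow, 11–6.
Ivery vs Ralston: Ivery preferred on 3+1+2 = 6 ballots; Ralston wins 11–6.
Jarrow vs Ralston: Jarrow preferred on 3+4+1+4+2 = 14 ballots; Jarrow wins 14–3.
Lomond is beaten in every head-to-head and is the Condorcet loser.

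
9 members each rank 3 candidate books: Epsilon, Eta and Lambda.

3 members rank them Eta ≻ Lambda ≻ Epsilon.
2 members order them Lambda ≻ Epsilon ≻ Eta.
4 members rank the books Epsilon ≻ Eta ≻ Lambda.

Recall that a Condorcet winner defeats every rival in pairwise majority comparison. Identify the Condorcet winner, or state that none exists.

none

Check each pair by majority over 9 ballots:
Epsilon vs Eta: Epsilon, 6–3.
Epsilon vs Lambda: Lambda wins 5–4.
Eta–Lambda: Eta 7–2.
Each book drops at least one matchup (Epsilon loses to Lambda; Eta loses to Epsilon; Lambda loses to Eta); the cycle Epsilon → Eta → Lambda → Epsilon rules out a Condorcet winner.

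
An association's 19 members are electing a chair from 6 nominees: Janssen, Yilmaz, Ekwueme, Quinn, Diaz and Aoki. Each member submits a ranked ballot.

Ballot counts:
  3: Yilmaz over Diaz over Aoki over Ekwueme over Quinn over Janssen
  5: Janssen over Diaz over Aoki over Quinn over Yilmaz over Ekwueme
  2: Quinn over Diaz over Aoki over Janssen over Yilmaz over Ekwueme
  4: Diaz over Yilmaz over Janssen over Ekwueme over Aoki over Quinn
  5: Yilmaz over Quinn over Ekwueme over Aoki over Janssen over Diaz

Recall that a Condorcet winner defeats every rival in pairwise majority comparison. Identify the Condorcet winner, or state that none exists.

none

Pairwise majorities:
Janssen–Yilmaz: Yilmaz 12–7.
Janssen vs Ekwueme: Janssen preferred on 5+2+4 = 11 ballots; Janssen wins 11–8.
Janssen vs Quinn: Quinn wins 10–9.
Janssen vs Diaz: Janssen wins 10–9.
Janssen vs Aoki: Aoki, 10–9.
Yilmaz vs Ekwueme: 19 to 0, Yilmaz.
Yilmaz vs Quinn: Yilmaz, 12–7.
Yilmaz vs Diaz: Diaz, 11–8.
Yilmaz vs Aoki: 12 to 7, Yilmaz.
Ekwueme vs Quinn: Quinn wins 12–7.
Ekwueme vs Diaz: Ekwueme preferred on 5 ballots; Diaz wins 14–5.
Ekwueme–Aoki: Aoki 10–9.
Quinn vs Diaz: Quinn is ranked higher on 2+5 = 7 ballots, Diaz on 12. Diaz wins 12–7.
Quinn vs Aoki: Quinn is ranked higher on 2+5 = 7 ballots, Aoki on 12. Aoki wins 12–7.
Diaz vs Aoki: Diaz is ranked higher on 3+5+2+4 = 14 ballots, Aoki on 5. Diaz wins 14–5.
No candidate is unbeaten: Janssen loses to Yilmaz; Yilmaz loses to Diaz; Ekwueme loses to Janssen; Quinn loses to Yilmaz; Diaz loses to Janssen; Aoki loses to Yilmaz. In particular Janssen > Diaz > Yilmaz > Janssen is a majority cycle — no Condorcet winner exists.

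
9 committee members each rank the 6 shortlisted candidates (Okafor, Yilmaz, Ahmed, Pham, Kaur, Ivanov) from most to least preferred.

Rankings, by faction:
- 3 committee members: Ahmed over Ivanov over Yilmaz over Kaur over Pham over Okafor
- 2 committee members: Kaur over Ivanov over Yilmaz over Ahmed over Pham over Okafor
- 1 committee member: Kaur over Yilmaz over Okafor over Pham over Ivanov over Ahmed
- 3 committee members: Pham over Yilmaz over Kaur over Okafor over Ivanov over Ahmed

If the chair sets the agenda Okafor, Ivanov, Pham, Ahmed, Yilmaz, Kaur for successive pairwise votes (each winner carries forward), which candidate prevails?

Kaur

Round 1: Okafor vs Ivanov — 4–5, Ivanov advances.
Round 2: Ivanov vs Pham — 5–4, Ivanov advances.
Round 3: Ivanov vs Ahmed — 6–3, Ivanov advances.
Round 4: Ivanov vs Yilmaz — 5–4, Ivanov advances.
Round 5: Ivanov vs Kaur — 3–6, Kaur advances.
Kaur survives the agenda.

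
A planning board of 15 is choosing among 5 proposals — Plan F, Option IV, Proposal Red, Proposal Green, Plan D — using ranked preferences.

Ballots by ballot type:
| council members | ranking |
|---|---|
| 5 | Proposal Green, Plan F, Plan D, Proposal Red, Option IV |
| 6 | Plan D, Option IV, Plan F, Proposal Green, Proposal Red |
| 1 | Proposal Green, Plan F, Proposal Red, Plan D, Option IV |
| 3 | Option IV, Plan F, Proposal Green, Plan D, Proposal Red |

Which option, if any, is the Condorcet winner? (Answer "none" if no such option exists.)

none

Head-to-head results (15 council members):
Plan F vs Option IV: Plan F is ranked higher on 5+1 = 6 ballots, Option IV on 9. Option IV wins 9–6.
Plan F vs Proposal Red: Plan F preferred on 5+6+1+3 = 15 ballots; Plan F wins 15–0.
Plan F vs Proposal Green: 6+3 = 9 for Plan F, 6 for Proposal Green — Plan F by 9–6.
Plan F vs Plan D: 5+1+3 = 9 for Plan F, 6 for Plan D — Plan F by 9–6.
Option IV vs Proposal Red: 6+3 = 9 for Option IV, 6 for Proposal Red — Option IV by 9–6.
Option IV vs Proposal Green: Option IV preferred on 6+3 = 9 ballots; Option IV wins 9–6.
Option IV vs Plan D: 3 for Option IV, 12 for Plan D — Plan D by 12–3.
Proposal Red vs Proposal Green: Proposal Red is ranked higher on 0 ballots, Proposal Green on 15. Proposal Green wins 15–0.
Proposal Red vs Plan D: 1 to 14, Plan D.
Proposal Green vs Plan D: Proposal Green is ranked higher on 5+1+3 = 9 ballots, Plan D on 6. Proposal Green wins 9–6.
Each option drops at least one matchup (Plan F loses to Option IV; Option IV loses to Plan D; Proposal Red loses to Plan F; Proposal Green loses to Plan F; Plan D loses to Plan F); the cycle Plan F > Plan D > Option IV > Plan F rules out a Condorcet winner.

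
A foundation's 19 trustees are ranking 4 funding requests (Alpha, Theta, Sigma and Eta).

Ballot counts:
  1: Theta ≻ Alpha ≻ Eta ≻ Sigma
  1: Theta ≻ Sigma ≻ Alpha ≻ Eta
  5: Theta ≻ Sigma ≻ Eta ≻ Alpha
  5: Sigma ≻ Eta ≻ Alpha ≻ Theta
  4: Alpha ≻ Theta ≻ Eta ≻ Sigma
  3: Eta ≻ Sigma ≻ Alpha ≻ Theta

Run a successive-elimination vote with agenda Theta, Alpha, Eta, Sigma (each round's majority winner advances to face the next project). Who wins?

Sigma

Round 1: Theta vs Alpha — 7–12, Alpha advances.
Round 2: Alpha vs Eta — 6–13, Eta advances.
Round 3: Eta vs Sigma — 8–11, Sigma advances.
Sigma survives the agenda.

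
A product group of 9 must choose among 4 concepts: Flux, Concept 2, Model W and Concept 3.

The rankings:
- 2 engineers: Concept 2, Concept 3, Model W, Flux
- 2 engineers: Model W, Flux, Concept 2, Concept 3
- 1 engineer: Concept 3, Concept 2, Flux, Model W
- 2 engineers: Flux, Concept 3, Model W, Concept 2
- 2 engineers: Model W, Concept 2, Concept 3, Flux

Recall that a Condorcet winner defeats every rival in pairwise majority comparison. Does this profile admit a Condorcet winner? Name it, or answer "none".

none

Head-to-head results (9 engineers):
Flux vs Concept 2: Concept 2, 5–4.
Flux vs Model W: Model W wins 6–3.
Flux vs Concept 3: Concept 3 wins 5–4.
Concept 2 vs Model W: Model W, 6–3.
Concept 2 vs Concept 3: Concept 2, 6–3.
Model W–Concept 3: Concept 3 5–4.
No design is unbeaten: Flux loses to Concept 2; Concept 2 loses to Model W; Model W loses to Concept 3; Concept 3 loses to Concept 2. In particular Concept 2 > Concept 3 > Model W > Concept 2 is a majority cycle — no Condorcet winner exists.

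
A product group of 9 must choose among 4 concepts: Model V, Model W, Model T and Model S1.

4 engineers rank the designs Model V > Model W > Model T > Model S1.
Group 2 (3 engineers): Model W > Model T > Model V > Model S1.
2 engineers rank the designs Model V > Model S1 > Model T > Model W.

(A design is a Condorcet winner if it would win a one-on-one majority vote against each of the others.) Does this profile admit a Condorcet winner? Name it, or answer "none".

Pairwise majorities:
Model V vs Model W: Model V is ranked higher on 4+2 = 6 ballots, Model W on 3. Model V wins 6–3.
Model V vs Model T: Model V preferred on 4+2 = 6 ballots; Model V wins 6–3.
Model V vs Model S1: 4+3+2 = 9 for Model V, 0 for Model S1 — Model V by 9–0.
Model W vs Model T: Model W is ranked higher on 4+3 = 7 ballots, Model T on 2. Model W wins 7–2.
Model W vs Model S1: Model W is ranked higher on 4+3 = 7 ballots, Model S1 on 2. Model W wins 7–2.
Model T vs Model S1: 7 to 2, Model T.
Model V wins every pairwise contest, so Model V is the Condorcet winner.

Model V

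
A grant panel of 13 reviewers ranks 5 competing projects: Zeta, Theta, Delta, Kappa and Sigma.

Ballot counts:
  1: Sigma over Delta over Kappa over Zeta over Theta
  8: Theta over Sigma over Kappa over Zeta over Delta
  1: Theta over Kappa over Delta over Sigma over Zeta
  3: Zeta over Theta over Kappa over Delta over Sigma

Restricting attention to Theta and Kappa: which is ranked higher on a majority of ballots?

Theta

Ballots ranking Theta above Kappa: 8 + 1 + 3 = 12.
Ballots ranking Kappa above Theta: 13 − 12 = 1.
Theta wins the head-to-head 12–1.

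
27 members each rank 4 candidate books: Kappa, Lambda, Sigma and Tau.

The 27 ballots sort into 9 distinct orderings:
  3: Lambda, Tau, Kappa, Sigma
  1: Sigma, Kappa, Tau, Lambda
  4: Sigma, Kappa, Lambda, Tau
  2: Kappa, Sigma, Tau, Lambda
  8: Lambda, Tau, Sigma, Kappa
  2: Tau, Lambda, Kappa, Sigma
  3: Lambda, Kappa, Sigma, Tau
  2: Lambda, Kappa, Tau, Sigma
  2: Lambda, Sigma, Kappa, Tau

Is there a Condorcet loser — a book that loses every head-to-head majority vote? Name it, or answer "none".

none

Pairwise majorities:
Kappa vs Lambda: Lambda wins 20–7.
Kappa vs Sigma: 12 to 15, Sigma.
Kappa–Tau: Kappa 14–13.
Lambda vs Sigma: Lambda wins 20–7.
Lambda vs Tau: 3+4+8+3+2+2 = 22 for Lambda, 5 for Tau — Lambda by 22–5.
Sigma vs Tau: Sigma preferred on 1+4+2+3+2 = 12 ballots; Tau wins 15–12.
No book is winless: Kappa beats Tau; Lambda beats Kappa; Sigma beats Kappa; Tau beats Sigma. There is no Condorcet loser.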